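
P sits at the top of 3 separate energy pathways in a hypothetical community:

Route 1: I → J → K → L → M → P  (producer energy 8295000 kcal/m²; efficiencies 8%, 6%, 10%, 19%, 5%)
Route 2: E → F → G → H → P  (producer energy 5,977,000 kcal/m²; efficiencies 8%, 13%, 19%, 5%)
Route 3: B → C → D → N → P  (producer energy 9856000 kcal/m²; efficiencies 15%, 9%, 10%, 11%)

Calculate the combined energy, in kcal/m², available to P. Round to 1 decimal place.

2092.0 kcal/m²

Route 1: 8295000 × 0.08 × 0.06 × 0.1 × 0.19 × 0.05 = 37.8252 kcal/m²
Route 2: 5977000 × 0.08 × 0.13 × 0.19 × 0.05 = 590.5276 kcal/m²
Route 3: 9856000 × 0.15 × 0.09 × 0.1 × 0.11 = 1463.616 kcal/m²
Total at P: 37.8252 + 590.5276 + 1463.616 = 2091.9688 kcal/m²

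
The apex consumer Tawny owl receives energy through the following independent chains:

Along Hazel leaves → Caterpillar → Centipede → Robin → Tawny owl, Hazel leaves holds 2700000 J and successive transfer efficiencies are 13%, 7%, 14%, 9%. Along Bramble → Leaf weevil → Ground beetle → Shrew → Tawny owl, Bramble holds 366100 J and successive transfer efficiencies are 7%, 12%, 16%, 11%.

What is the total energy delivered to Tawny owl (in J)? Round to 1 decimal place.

Via Hazel leaves: 2700000 × 0.13 × 0.07 × 0.14 × 0.09 = 309.582 J
Via Bramble: 366100 × 0.07 × 0.12 × 0.16 × 0.11 = 54.124224 J
Total at Tawny owl: 309.582 + 54.124224 = 363.706224 J

363.7 J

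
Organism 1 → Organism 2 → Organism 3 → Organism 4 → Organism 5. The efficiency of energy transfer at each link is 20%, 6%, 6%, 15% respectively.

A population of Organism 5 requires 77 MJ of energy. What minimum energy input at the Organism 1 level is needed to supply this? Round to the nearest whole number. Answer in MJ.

Cumulative transfer efficiency: 0.2 × 0.06 × 0.06 × 0.15 = 0.000108
Organism 1 energy = 77 / 0.000108 = 712963 MJ

712963 MJ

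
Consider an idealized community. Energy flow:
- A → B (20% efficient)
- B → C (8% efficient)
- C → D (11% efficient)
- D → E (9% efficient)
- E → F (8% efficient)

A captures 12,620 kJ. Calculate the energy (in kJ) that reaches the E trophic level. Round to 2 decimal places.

B: 12620 × 0.2 = 2524 kJ
C: 2524 × 0.08 = 201.92 kJ
D: 201.92 × 0.11 = 22.2112 kJ
E: 22.2112 × 0.09 = 1.999008 kJ

2.00 kJ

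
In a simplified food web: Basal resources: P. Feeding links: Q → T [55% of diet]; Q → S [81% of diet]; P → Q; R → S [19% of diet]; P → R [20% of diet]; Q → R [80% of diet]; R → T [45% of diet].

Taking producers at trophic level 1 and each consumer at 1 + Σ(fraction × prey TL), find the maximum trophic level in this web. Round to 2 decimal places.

Q: 1 + 1 = 2
R: 1 + (0.2×1 + 0.8×2) = 2.8
S: 1 + (0.19×2.8 + 0.81×2) = 3.152
T: 1 + (0.55×2 + 0.45×2.8) = 3.36

3.36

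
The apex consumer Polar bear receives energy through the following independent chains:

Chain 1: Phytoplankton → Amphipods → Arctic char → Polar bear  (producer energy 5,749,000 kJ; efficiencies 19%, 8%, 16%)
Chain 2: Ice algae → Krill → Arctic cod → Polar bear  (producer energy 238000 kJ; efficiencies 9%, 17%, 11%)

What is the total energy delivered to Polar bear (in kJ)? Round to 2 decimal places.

14382.12 kJ

Chain 1: 5749000 × 0.19 × 0.08 × 0.16 = 13981.568 kJ
Chain 2: 238000 × 0.09 × 0.17 × 0.11 = 400.554 kJ
Total at Polar bear: 13981.568 + 400.554 = 14382.122 kJ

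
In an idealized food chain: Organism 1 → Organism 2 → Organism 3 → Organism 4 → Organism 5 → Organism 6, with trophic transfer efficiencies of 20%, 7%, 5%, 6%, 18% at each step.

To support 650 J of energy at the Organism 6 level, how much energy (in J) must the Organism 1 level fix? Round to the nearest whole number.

Cumulative transfer efficiency: 0.2 × 0.07 × 0.05 × 0.06 × 0.18 = 0.00000756
Organism 1 energy = 650 / 0.00000756 = 85978836 J

85978836 J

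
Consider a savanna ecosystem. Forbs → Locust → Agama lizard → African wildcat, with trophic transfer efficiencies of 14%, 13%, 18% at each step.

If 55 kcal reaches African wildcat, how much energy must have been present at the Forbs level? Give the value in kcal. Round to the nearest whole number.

Cumulative transfer efficiency: 0.14 × 0.13 × 0.18 = 0.003276
Forbs energy = 55 / 0.003276 = 16789 kcal

16789 kcal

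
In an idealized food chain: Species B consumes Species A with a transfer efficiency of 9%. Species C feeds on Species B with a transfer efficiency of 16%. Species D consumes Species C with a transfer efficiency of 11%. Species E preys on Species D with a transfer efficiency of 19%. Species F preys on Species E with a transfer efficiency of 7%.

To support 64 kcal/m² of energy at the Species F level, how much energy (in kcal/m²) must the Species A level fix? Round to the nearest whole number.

Cumulative transfer efficiency: 0.09 × 0.16 × 0.11 × 0.19 × 0.07 = 0.0000210672
Species A energy = 64 / 0.0000210672 = 3037898 kcal/m²

3037898 kcal/m²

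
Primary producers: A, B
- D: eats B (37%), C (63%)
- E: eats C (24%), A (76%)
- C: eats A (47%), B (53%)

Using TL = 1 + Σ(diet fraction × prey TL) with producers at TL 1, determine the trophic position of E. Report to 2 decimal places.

2.24

C: 1 + (0.47×1 + 0.53×1) = 2
D: 1 + (0.37×1 + 0.63×2) = 2.63
E: 1 + (0.24×2 + 0.76×1) = 2.24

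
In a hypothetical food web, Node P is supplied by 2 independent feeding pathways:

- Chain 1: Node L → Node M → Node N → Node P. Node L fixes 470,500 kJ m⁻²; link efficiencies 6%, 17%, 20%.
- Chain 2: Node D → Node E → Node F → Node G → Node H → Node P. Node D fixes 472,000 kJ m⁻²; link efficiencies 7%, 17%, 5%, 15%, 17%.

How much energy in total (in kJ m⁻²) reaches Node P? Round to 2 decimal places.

Chain 1: 470500 × 0.06 × 0.17 × 0.2 = 959.82 kJ m⁻²
Chain 2: 472000 × 0.07 × 0.17 × 0.05 × 0.15 × 0.17 = 7.16142 kJ m⁻²
Total at Node P: 959.82 + 7.16142 = 966.98142 kJ m⁻²

966.98 kJ m⁻²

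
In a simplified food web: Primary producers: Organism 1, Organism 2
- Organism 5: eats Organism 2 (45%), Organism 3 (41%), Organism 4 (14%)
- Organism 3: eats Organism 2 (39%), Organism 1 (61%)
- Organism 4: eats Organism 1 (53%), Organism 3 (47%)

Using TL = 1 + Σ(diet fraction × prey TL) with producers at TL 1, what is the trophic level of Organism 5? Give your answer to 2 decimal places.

Organism 3: 1 + (0.39×1 + 0.61×1) = 2
Organism 4: 1 + (0.53×1 + 0.47×2) = 2.47
Organism 5: 1 + (0.45×1 + 0.41×2 + 0.14×2.47) = 2.6158

2.62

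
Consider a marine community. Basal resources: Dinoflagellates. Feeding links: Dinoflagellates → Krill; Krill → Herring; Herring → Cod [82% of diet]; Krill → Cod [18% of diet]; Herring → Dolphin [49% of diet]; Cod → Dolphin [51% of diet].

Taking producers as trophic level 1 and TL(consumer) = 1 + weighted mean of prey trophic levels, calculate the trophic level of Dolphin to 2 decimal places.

4.42

Krill: 1 + 1 = 2
Herring: 1 + 2 = 3
Cod: 1 + (0.82×3 + 0.18×2) = 3.82
Dolphin: 1 + (0.49×3 + 0.51×3.82) = 4.4182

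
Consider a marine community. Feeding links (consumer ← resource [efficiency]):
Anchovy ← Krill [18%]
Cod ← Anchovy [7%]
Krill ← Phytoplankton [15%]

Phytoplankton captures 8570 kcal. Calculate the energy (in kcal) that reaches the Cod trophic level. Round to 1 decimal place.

Krill: 8570 × 0.15 = 1285.5 kcal
Anchovy: 1285.5 × 0.18 = 231.39 kcal
Cod: 231.39 × 0.07 = 16.1973 kcal

16.2 kcal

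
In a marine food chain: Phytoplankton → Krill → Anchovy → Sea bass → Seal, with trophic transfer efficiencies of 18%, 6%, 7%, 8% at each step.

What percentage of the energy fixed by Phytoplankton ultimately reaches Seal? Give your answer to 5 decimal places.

Product of link efficiencies: 0.18 × 0.06 × 0.07 × 0.08 = 0.00006048
As a percentage: 0.00006048 × 100 = 0.00605%

0.00605%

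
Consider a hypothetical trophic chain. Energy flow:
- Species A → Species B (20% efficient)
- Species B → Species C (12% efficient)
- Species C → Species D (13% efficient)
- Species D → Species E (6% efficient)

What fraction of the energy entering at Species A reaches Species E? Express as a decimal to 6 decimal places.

Product of link efficiencies: 0.2 × 0.12 × 0.13 × 0.06 = 0.0001872

0.000187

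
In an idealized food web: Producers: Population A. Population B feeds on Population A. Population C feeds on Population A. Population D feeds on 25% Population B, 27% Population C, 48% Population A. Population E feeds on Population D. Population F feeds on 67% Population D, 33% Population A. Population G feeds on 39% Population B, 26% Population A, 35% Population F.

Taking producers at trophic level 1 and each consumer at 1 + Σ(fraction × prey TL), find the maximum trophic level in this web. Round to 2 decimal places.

Population B: 1 + 1 = 2
Population C: 1 + 1 = 2
Population D: 1 + (0.25×2 + 0.27×2 + 0.48×1) = 2.52
Population E: 1 + 2.52 = 3.52
Population F: 1 + (0.67×2.52 + 0.33×1) = 3.0184
Population G: 1 + (0.39×2 + 0.26×1 + 0.35×3.0184) = 3.09644

3.52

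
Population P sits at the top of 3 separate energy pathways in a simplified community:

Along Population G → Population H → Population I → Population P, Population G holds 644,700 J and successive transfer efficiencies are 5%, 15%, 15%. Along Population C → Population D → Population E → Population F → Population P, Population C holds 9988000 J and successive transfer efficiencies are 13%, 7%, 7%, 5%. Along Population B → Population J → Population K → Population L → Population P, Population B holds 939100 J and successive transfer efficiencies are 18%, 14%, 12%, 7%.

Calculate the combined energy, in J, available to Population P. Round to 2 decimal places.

Via Population G: 644700 × 0.05 × 0.15 × 0.15 = 725.2875 J
Via Population C: 9988000 × 0.13 × 0.07 × 0.07 × 0.05 = 318.1178 J
Via Population B: 939100 × 0.18 × 0.14 × 0.12 × 0.07 = 198.788688 J
Total at Population P: 725.2875 + 318.1178 + 198.788688 = 1242.193988 J

1242.19 J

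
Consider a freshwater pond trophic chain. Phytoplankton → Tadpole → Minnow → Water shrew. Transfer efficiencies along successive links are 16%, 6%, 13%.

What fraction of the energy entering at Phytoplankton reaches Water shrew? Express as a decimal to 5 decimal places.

0.00125

Product of link efficiencies: 0.16 × 0.06 × 0.13 = 0.001248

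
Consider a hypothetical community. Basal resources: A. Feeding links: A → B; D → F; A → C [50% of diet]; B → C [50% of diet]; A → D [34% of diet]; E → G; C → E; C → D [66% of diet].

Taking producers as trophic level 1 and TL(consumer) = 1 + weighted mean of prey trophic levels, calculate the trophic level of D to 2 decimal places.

B: 1 + 1 = 2
C: 1 + (0.5×1 + 0.5×2) = 2.5
D: 1 + (0.66×2.5 + 0.34×1) = 2.99
E: 1 + 2.5 = 3.5
F: 1 + 2.99 = 3.99
G: 1 + 3.5 = 4.5

2.99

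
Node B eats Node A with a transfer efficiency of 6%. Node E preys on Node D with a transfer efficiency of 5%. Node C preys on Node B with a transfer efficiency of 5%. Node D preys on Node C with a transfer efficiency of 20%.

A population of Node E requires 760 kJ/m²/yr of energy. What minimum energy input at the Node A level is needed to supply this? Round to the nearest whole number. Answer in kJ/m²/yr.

Cumulative transfer efficiency: 0.06 × 0.05 × 0.2 × 0.05 = 0.00003
Node A energy = 760 / 0.00003 = 25333333 kJ/m²/yr

25333333 kJ/m²/yr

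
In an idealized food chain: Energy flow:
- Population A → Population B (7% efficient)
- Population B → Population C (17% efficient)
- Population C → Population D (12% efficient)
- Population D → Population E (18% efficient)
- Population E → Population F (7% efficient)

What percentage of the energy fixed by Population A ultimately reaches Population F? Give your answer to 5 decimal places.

Product of link efficiencies: 0.07 × 0.17 × 0.12 × 0.18 × 0.07 = 0.0000179928
As a percentage: 0.0000179928 × 100 = 0.00180%

0.00180%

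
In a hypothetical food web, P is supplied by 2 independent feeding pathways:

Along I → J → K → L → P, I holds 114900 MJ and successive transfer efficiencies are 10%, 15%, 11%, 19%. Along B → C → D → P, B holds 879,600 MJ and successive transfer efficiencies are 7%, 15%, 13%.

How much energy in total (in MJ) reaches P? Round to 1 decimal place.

Via I: 114900 × 0.1 × 0.15 × 0.11 × 0.19 = 36.02115 MJ
Via B: 879600 × 0.07 × 0.15 × 0.13 = 1200.654 MJ
Total at P: 36.02115 + 1200.654 = 1236.67515 MJ

1236.7 MJ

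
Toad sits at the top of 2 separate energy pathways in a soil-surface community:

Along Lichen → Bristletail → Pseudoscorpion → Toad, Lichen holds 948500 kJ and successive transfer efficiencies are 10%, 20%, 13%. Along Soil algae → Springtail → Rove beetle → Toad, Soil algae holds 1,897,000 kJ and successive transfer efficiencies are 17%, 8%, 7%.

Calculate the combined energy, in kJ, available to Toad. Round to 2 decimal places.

4272.04 kJ

Via Lichen: 948500 × 0.1 × 0.2 × 0.13 = 2466.1 kJ
Via Soil algae: 1897000 × 0.17 × 0.08 × 0.07 = 1805.944 kJ
Total at Toad: 2466.1 + 1805.944 = 4272.044 kJ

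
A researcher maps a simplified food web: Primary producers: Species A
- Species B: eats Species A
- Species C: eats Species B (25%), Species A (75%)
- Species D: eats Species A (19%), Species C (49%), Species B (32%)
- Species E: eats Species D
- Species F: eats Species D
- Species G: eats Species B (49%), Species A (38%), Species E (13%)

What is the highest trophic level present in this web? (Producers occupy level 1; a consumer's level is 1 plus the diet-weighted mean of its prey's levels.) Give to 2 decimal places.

3.93

Species B: 1 + 1 = 2
Species C: 1 + (0.25×2 + 0.75×1) = 2.25
Species D: 1 + (0.19×1 + 0.49×2.25 + 0.32×2) = 2.9325
Species E: 1 + 2.9325 = 3.9325
Species F: 1 + 2.9325 = 3.9325
Species G: 1 + (0.49×2 + 0.38×1 + 0.13×3.9325) = 2.871225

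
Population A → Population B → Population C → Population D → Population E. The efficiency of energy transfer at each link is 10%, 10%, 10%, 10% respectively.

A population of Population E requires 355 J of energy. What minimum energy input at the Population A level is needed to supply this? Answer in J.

3550000 J

Cumulative transfer efficiency: 0.1 × 0.1 × 0.1 × 0.1 = 0.0001
Population A energy = 355 / 0.0001 = 3550000 J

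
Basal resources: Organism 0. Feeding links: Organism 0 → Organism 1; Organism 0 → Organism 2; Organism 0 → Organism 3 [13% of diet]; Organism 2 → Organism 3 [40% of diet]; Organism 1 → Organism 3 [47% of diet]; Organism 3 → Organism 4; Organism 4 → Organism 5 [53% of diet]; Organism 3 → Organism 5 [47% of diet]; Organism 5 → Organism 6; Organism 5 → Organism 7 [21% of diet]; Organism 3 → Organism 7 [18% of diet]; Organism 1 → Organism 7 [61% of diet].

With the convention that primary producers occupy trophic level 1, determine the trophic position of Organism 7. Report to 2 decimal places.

Organism 1: 1 + 1 = 2
Organism 2: 1 + 1 = 2
Organism 3: 1 + (0.13×1 + 0.4×2 + 0.47×2) = 2.87
Organism 4: 1 + 2.87 = 3.87
Organism 5: 1 + (0.53×3.87 + 0.47×2.87) = 4.4
Organism 6: 1 + 4.4 = 5.4
Organism 7: 1 + (0.21×4.4 + 0.18×2.87 + 0.61×2) = 3.6606

3.66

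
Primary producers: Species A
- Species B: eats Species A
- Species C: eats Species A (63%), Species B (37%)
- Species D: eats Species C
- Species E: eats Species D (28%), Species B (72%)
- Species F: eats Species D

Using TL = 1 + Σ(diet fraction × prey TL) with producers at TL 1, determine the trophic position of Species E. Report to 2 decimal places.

Species B: 1 + 1 = 2
Species C: 1 + (0.63×1 + 0.37×2) = 2.37
Species D: 1 + 2.37 = 3.37
Species E: 1 + (0.28×3.37 + 0.72×2) = 3.3836
Species F: 1 + 3.37 = 4.37

3.38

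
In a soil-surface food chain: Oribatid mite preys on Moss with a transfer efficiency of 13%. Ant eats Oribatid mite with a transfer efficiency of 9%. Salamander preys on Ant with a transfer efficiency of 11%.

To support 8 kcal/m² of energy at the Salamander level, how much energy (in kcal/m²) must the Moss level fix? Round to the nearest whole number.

6216 kcal/m²

Cumulative transfer efficiency: 0.13 × 0.09 × 0.11 = 0.001287
Moss energy = 8 / 0.001287 = 6216 kcal/m²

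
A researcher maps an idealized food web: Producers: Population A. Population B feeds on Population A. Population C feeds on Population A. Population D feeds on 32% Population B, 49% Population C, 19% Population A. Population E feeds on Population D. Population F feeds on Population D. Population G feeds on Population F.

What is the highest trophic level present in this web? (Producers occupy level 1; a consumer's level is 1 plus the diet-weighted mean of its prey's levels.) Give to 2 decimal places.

4.81

Population B: 1 + 1 = 2
Population C: 1 + 1 = 2
Population D: 1 + (0.32×2 + 0.49×2 + 0.19×1) = 2.81
Population E: 1 + 2.81 = 3.81
Population F: 1 + 2.81 = 3.81
Population G: 1 + 3.81 = 4.81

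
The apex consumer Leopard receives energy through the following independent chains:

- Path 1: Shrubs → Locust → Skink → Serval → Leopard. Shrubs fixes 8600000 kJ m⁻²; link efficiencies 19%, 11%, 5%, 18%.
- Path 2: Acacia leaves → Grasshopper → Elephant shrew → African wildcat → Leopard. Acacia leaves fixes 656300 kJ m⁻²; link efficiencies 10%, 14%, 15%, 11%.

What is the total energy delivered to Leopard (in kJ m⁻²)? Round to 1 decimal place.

Path 1: 8600000 × 0.19 × 0.11 × 0.05 × 0.18 = 1617.66 kJ m⁻²
Path 2: 656300 × 0.1 × 0.14 × 0.15 × 0.11 = 151.6053 kJ m⁻²
Total at Leopard: 1617.66 + 151.6053 = 1769.2653 kJ m⁻²

1769.3 kJ m⁻²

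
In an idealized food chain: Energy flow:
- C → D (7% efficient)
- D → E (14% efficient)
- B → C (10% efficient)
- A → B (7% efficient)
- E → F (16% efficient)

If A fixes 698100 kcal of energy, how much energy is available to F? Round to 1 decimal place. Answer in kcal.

B: 698100 × 0.07 = 48867 kcal
C: 48867 × 0.1 = 4886.7 kcal
D: 4886.7 × 0.07 = 342.069 kcal
E: 342.069 × 0.14 = 47.88966 kcal
F: 47.88966 × 0.16 = 7.6623456 kcal

7.7 kcal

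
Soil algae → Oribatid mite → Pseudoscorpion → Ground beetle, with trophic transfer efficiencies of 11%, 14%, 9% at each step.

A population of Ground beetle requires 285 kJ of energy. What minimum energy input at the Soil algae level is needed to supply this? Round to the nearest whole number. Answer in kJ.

205628 kJ

Cumulative transfer efficiency: 0.11 × 0.14 × 0.09 = 0.001386
Soil algae energy = 285 / 0.001386 = 205628 kJ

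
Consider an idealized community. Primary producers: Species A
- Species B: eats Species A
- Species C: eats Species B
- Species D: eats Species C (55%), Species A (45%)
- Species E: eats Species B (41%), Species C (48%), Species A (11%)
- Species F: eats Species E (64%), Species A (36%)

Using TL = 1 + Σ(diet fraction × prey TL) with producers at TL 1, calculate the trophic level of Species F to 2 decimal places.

Species B: 1 + 1 = 2
Species C: 1 + 2 = 3
Species D: 1 + (0.55×3 + 0.45×1) = 3.1
Species E: 1 + (0.41×2 + 0.48×3 + 0.11×1) = 3.37
Species F: 1 + (0.64×3.37 + 0.36×1) = 3.5168

3.52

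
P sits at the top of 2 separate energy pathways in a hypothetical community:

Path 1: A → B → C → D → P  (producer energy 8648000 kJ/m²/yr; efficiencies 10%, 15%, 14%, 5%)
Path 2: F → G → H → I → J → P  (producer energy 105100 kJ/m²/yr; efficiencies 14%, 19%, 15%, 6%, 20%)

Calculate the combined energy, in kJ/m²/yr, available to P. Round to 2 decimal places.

Path 1: 8648000 × 0.1 × 0.15 × 0.14 × 0.05 = 908.04 kJ/m²/yr
Path 2: 105100 × 0.14 × 0.19 × 0.15 × 0.06 × 0.2 = 5.032188 kJ/m²/yr
Total at P: 908.04 + 5.032188 = 913.072188 kJ/m²/yr

913.07 kJ/m²/yr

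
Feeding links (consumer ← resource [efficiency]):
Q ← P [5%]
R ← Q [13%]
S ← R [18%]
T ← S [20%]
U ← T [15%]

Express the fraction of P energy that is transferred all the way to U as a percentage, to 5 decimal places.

0.00351%

Product of link efficiencies: 0.05 × 0.13 × 0.18 × 0.2 × 0.15 = 0.0000351
As a percentage: 0.0000351 × 100 = 0.00351%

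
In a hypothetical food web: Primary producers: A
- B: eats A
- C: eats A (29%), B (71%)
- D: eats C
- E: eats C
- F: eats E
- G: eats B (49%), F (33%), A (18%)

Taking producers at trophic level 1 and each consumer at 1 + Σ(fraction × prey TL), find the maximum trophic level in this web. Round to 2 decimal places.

B: 1 + 1 = 2
C: 1 + (0.29×1 + 0.71×2) = 2.71
D: 1 + 2.71 = 3.71
E: 1 + 2.71 = 3.71
F: 1 + 3.71 = 4.71
G: 1 + (0.49×2 + 0.33×4.71 + 0.18×1) = 3.7143

4.71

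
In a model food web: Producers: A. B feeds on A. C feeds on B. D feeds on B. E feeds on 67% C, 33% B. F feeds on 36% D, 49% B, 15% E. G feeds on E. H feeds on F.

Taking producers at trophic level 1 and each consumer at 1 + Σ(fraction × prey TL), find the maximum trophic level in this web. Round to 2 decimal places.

B: 1 + 1 = 2
C: 1 + 2 = 3
D: 1 + 2 = 3
E: 1 + (0.67×3 + 0.33×2) = 3.67
F: 1 + (0.36×3 + 0.49×2 + 0.15×3.67) = 3.6105
G: 1 + 3.67 = 4.67
H: 1 + 3.6105 = 4.6105

4.67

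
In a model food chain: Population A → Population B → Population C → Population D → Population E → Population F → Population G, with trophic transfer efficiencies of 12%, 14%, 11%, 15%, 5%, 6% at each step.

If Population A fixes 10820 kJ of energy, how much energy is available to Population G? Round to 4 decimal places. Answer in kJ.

0.0090 kJ

Population B: 10820 × 0.12 = 1298.4 kJ
Population C: 1298.4 × 0.14 = 181.776 kJ
Population D: 181.776 × 0.11 = 19.99536 kJ
Population E: 19.99536 × 0.15 = 2.999304 kJ
Population F: 2.999304 × 0.05 = 0.1499652 kJ
Population G: 0.1499652 × 0.06 = 0.008997912 kJ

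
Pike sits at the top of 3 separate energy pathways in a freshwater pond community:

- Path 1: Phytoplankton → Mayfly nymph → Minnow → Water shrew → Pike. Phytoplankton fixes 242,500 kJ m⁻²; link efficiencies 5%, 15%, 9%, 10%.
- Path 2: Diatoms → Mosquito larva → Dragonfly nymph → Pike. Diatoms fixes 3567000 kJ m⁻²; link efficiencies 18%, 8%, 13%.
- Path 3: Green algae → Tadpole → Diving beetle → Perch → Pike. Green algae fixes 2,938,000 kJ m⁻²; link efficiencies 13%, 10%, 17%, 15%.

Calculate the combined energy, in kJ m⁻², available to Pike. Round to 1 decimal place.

7667.7 kJ m⁻²

Path 1: 242500 × 0.05 × 0.15 × 0.09 × 0.1 = 16.36875 kJ m⁻²
Path 2: 3567000 × 0.18 × 0.08 × 0.13 = 6677.424 kJ m⁻²
Path 3: 2938000 × 0.13 × 0.1 × 0.17 × 0.15 = 973.947 kJ m⁻²
Total at Pike: 16.36875 + 6677.424 + 973.947 = 7667.73975 kJ m⁻²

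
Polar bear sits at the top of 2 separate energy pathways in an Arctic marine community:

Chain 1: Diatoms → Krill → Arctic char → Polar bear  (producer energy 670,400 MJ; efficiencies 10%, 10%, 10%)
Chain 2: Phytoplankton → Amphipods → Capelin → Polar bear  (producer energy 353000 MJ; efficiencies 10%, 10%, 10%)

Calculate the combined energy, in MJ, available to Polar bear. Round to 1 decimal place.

1023.4 MJ

Chain 1: 670400 × 0.1 × 0.1 × 0.1 = 670.4 MJ
Chain 2: 353000 × 0.1 × 0.1 × 0.1 = 353 MJ
Total at Polar bear: 670.4 + 353 = 1023.4 MJ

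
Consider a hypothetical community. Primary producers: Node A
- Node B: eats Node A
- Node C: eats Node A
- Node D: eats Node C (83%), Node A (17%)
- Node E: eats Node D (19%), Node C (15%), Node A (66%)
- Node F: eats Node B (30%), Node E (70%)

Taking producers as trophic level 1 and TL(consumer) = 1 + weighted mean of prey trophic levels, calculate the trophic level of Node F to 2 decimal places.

Node B: 1 + 1 = 2
Node C: 1 + 1 = 2
Node D: 1 + (0.83×2 + 0.17×1) = 2.83
Node E: 1 + (0.19×2.83 + 0.15×2 + 0.66×1) = 2.4977
Node F: 1 + (0.3×2 + 0.7×2.4977) = 3.34839

3.35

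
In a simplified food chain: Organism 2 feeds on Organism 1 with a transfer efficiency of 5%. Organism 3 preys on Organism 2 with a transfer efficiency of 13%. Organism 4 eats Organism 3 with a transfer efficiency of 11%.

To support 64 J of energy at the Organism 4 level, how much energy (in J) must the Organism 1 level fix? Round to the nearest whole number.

Cumulative transfer efficiency: 0.05 × 0.13 × 0.11 = 0.000715
Organism 1 energy = 64 / 0.000715 = 89510 J

89510 J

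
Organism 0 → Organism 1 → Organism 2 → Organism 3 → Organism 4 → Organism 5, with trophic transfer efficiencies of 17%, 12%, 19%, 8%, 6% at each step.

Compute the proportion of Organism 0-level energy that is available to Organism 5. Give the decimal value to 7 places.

0.0000186

Product of link efficiencies: 0.17 × 0.12 × 0.19 × 0.08 × 0.06 = 0.0000186048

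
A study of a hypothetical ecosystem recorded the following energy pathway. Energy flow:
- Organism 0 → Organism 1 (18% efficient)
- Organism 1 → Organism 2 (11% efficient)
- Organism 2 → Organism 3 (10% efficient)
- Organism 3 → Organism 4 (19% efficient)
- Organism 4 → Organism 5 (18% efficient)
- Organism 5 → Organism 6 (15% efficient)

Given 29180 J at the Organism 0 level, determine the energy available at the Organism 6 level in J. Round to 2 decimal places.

Organism 1: 29180 × 0.18 = 5252.4 J
Organism 2: 5252.4 × 0.11 = 577.764 J
Organism 3: 577.764 × 0.1 = 57.7764 J
Organism 4: 57.7764 × 0.19 = 10.977516 J
Organism 5: 10.977516 × 0.18 = 1.97595288 J
Organism 6: 1.97595288 × 0.15 = 0.296392932 J

0.30 J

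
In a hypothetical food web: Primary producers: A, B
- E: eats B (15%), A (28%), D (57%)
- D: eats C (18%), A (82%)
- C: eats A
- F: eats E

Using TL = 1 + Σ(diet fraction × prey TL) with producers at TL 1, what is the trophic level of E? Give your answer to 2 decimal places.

2.67

C: 1 + 1 = 2
D: 1 + (0.18×2 + 0.82×1) = 2.18
E: 1 + (0.15×1 + 0.28×1 + 0.57×2.18) = 2.6726
F: 1 + 2.6726 = 3.6726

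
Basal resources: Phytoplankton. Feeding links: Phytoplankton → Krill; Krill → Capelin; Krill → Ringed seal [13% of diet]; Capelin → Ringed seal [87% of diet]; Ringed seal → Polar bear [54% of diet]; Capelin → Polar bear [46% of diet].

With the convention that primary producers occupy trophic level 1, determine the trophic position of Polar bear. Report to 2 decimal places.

Krill: 1 + 1 = 2
Capelin: 1 + 2 = 3
Ringed seal: 1 + (0.13×2 + 0.87×3) = 3.87
Polar bear: 1 + (0.54×3.87 + 0.46×3) = 4.4698

4.47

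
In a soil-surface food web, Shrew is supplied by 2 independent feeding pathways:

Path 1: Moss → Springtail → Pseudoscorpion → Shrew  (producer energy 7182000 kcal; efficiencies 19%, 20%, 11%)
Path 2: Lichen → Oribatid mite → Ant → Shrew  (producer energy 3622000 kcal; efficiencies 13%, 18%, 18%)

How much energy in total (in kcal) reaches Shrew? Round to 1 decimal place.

45276.6 kcal

Path 1: 7182000 × 0.19 × 0.2 × 0.11 = 30020.76 kcal
Path 2: 3622000 × 0.13 × 0.18 × 0.18 = 15255.864 kcal
Total at Shrew: 30020.76 + 15255.864 = 45276.624 kcal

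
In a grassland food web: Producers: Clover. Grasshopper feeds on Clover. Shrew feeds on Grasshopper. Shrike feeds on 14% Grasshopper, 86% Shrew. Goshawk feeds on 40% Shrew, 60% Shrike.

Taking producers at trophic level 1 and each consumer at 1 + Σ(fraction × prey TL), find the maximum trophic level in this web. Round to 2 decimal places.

Grasshopper: 1 + 1 = 2
Shrew: 1 + 2 = 3
Shrike: 1 + (0.14×2 + 0.86×3) = 3.86
Goshawk: 1 + (0.4×3 + 0.6×3.86) = 4.516

4.52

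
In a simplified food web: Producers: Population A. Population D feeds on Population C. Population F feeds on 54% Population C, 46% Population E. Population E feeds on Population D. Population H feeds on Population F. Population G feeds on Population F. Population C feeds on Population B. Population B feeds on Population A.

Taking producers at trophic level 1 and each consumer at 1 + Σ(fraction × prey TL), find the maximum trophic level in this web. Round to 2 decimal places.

5.92

Population B: 1 + 1 = 2
Population C: 1 + 2 = 3
Population D: 1 + 3 = 4
Population E: 1 + 4 = 5
Population F: 1 + (0.54×3 + 0.46×5) = 4.92
Population G: 1 + 4.92 = 5.92
Population H: 1 + 4.92 = 5.92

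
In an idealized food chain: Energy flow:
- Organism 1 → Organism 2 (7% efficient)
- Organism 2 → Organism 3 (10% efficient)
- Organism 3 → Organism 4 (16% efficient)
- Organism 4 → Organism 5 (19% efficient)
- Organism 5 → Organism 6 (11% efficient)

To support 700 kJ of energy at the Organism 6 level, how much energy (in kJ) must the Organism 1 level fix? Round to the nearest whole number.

29904306 kJ

Cumulative transfer efficiency: 0.07 × 0.1 × 0.16 × 0.19 × 0.11 = 0.000023408
Organism 1 energy = 700 / 0.000023408 = 29904306 kJ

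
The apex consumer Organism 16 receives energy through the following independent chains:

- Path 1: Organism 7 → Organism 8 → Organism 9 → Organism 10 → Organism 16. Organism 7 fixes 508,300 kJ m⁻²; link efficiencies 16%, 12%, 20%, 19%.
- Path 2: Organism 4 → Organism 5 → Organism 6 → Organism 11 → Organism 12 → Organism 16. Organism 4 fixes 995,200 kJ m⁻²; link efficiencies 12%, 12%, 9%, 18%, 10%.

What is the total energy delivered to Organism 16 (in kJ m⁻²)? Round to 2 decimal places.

394.07 kJ m⁻²

Path 1: 508300 × 0.16 × 0.12 × 0.2 × 0.19 = 370.85568 kJ m⁻²
Path 2: 995200 × 0.12 × 0.12 × 0.09 × 0.18 × 0.1 = 23.2160256 kJ m⁻²
Total at Organism 16: 370.85568 + 23.2160256 = 394.0717056 kJ m⁻²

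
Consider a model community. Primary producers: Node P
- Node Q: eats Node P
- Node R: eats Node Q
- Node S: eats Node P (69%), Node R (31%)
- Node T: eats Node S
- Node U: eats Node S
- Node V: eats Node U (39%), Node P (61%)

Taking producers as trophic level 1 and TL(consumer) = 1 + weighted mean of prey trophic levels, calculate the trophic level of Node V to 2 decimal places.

Node Q: 1 + 1 = 2
Node R: 1 + 2 = 3
Node S: 1 + (0.69×1 + 0.31×3) = 2.62
Node T: 1 + 2.62 = 3.62
Node U: 1 + 2.62 = 3.62
Node V: 1 + (0.39×3.62 + 0.61×1) = 3.0218

3.02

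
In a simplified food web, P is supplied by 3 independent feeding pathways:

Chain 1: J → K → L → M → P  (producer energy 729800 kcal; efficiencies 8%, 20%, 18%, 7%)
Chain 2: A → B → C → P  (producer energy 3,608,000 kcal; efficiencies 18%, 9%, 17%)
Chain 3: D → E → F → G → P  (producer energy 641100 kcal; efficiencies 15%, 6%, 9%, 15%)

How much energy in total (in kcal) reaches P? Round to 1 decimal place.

10161.5 kcal

Chain 1: 729800 × 0.08 × 0.2 × 0.18 × 0.07 = 147.12768 kcal
Chain 2: 3608000 × 0.18 × 0.09 × 0.17 = 9936.432 kcal
Chain 3: 641100 × 0.15 × 0.06 × 0.09 × 0.15 = 77.89365 kcal
Total at P: 147.12768 + 9936.432 + 77.89365 = 10161.45333 kcal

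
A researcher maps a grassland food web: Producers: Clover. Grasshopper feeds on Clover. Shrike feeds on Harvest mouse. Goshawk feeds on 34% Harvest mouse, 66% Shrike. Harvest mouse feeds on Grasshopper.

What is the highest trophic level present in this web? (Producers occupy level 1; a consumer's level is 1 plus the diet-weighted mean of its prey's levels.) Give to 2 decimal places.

Grasshopper: 1 + 1 = 2
Harvest mouse: 1 + 2 = 3
Shrike: 1 + 3 = 4
Goshawk: 1 + (0.34×3 + 0.66×4) = 4.66

4.66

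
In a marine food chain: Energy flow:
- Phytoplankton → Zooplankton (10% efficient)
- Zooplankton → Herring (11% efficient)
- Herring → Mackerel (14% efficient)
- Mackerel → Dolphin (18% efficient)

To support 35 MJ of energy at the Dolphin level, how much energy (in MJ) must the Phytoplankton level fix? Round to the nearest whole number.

Cumulative transfer efficiency: 0.1 × 0.11 × 0.14 × 0.18 = 0.0002772
Phytoplankton energy = 35 / 0.0002772 = 126263 MJ

126263 MJ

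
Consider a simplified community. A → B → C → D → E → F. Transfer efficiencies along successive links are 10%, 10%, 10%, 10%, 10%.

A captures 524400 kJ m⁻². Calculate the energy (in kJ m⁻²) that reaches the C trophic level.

B: 524400 × 0.1 = 52440 kJ m⁻²
C: 52440 × 0.1 = 5244 kJ m⁻²

5244 kJ m⁻²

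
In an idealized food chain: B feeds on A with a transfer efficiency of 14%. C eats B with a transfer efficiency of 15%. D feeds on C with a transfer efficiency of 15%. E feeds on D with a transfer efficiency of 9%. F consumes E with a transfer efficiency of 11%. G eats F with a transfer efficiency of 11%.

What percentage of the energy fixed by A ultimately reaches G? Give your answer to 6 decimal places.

0.000343%

Product of link efficiencies: 0.14 × 0.15 × 0.15 × 0.09 × 0.11 × 0.11 = 0.00000343035
As a percentage: 0.00000343035 × 100 = 0.000343%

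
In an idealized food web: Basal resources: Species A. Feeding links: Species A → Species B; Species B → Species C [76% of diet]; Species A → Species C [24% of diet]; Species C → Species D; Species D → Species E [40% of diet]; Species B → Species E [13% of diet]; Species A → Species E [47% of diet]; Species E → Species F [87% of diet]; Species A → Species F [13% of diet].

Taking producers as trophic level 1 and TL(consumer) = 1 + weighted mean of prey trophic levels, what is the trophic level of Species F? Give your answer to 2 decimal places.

3.94

Species B: 1 + 1 = 2
Species C: 1 + (0.76×2 + 0.24×1) = 2.76
Species D: 1 + 2.76 = 3.76
Species E: 1 + (0.4×3.76 + 0.13×2 + 0.47×1) = 3.234
Species F: 1 + (0.87×3.234 + 0.13×1) = 3.94358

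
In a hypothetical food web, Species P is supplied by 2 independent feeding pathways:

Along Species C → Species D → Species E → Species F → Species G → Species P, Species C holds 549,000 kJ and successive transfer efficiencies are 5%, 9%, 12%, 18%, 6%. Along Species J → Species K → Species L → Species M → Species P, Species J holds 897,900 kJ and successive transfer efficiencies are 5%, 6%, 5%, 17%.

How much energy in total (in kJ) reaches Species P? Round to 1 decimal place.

26.1 kJ

Via Species C: 549000 × 0.05 × 0.09 × 0.12 × 0.18 × 0.06 = 3.201768 kJ
Via Species J: 897900 × 0.05 × 0.06 × 0.05 × 0.17 = 22.89645 kJ
Total at Species P: 3.201768 + 22.89645 = 26.098218 kJ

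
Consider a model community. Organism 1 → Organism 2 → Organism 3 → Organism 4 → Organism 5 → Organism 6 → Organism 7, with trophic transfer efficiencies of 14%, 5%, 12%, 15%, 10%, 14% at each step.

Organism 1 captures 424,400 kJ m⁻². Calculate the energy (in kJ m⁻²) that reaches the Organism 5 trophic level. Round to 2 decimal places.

53.47 kJ m⁻²

Organism 2: 424400 × 0.14 = 59416 kJ m⁻²
Organism 3: 59416 × 0.05 = 2970.8 kJ m⁻²
Organism 4: 2970.8 × 0.12 = 356.496 kJ m⁻²
Organism 5: 356.496 × 0.15 = 53.4744 kJ m⁻²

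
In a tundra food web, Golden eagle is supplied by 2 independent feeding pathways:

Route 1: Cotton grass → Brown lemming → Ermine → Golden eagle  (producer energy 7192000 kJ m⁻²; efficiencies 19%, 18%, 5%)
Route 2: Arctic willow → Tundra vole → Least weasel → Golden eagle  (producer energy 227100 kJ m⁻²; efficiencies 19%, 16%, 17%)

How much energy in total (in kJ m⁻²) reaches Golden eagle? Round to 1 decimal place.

Route 1: 7192000 × 0.19 × 0.18 × 0.05 = 12298.32 kJ m⁻²
Route 2: 227100 × 0.19 × 0.16 × 0.17 = 1173.6528 kJ m⁻²
Total at Golden eagle: 12298.32 + 1173.6528 = 13471.9728 kJ m⁻²

13472.0 kJ m⁻²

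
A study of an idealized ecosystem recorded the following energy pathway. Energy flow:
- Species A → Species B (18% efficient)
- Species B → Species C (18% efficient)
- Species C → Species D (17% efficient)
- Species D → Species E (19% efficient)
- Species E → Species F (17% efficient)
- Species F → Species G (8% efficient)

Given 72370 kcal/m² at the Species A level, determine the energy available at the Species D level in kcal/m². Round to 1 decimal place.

398.6 kcal/m²

Species B: 72370 × 0.18 = 13026.6 kcal/m²
Species C: 13026.6 × 0.18 = 2344.788 kcal/m²
Species D: 2344.788 × 0.17 = 398.61396 kcal/m²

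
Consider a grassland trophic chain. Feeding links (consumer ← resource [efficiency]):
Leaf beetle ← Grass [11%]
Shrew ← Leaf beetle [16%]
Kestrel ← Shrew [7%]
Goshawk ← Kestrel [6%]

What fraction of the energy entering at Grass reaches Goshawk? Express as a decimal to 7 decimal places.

Product of link efficiencies: 0.11 × 0.16 × 0.07 × 0.06 = 0.00007392

0.0000739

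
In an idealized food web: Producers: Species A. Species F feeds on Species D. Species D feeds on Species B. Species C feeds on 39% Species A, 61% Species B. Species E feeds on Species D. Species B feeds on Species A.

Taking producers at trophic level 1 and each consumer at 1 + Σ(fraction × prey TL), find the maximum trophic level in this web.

Species B: 1 + 1 = 2
Species C: 1 + (0.39×1 + 0.61×2) = 2.61
Species D: 1 + 2 = 3
Species E: 1 + 3 = 4
Species F: 1 + 3 = 4

4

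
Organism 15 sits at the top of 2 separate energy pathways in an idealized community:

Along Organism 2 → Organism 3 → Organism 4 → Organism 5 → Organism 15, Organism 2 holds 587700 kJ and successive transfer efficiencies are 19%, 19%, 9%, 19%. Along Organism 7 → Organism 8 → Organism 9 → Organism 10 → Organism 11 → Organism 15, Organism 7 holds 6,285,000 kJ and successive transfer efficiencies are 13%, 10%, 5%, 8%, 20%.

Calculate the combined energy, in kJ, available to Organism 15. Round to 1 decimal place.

428.2 kJ

Via Organism 2: 587700 × 0.19 × 0.19 × 0.09 × 0.19 = 362.793087 kJ
Via Organism 7: 6285000 × 0.13 × 0.1 × 0.05 × 0.08 × 0.2 = 65.364 kJ
Total at Organism 15: 362.793087 + 65.364 = 428.157087 kJ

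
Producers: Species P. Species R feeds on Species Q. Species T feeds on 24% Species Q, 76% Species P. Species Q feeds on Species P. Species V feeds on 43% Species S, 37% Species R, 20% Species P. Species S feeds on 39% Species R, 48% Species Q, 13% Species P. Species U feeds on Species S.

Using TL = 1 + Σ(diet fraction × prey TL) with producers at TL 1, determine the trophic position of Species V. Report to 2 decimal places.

3.71

Species Q: 1 + 1 = 2
Species R: 1 + 2 = 3
Species S: 1 + (0.39×3 + 0.48×2 + 0.13×1) = 3.26
Species T: 1 + (0.24×2 + 0.76×1) = 2.24
Species U: 1 + 3.26 = 4.26
Species V: 1 + (0.43×3.26 + 0.37×3 + 0.2×1) = 3.7118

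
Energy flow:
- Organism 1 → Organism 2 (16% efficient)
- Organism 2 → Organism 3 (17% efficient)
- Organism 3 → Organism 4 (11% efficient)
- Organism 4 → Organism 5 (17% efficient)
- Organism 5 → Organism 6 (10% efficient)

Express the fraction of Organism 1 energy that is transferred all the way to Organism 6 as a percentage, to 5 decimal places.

0.00509%

Product of link efficiencies: 0.16 × 0.17 × 0.11 × 0.17 × 0.1 = 0.000050864
As a percentage: 0.000050864 × 100 = 0.00509%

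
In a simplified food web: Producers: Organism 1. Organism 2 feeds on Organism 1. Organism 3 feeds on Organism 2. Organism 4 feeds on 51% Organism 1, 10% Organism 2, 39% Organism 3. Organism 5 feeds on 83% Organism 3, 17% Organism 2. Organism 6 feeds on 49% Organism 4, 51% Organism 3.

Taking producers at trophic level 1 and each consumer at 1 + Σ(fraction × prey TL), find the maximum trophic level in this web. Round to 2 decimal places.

3.94

Organism 2: 1 + 1 = 2
Organism 3: 1 + 2 = 3
Organism 4: 1 + (0.51×1 + 0.1×2 + 0.39×3) = 2.88
Organism 5: 1 + (0.83×3 + 0.17×2) = 3.83
Organism 6: 1 + (0.49×2.88 + 0.51×3) = 3.9412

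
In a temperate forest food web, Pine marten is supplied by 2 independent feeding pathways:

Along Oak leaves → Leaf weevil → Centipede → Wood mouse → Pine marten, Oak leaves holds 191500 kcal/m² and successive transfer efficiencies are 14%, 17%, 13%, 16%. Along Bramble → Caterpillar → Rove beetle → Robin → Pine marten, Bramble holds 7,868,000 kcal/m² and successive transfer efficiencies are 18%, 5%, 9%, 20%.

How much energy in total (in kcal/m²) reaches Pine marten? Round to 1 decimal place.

Via Oak leaves: 191500 × 0.14 × 0.17 × 0.13 × 0.16 = 94.80016 kcal/m²
Via Bramble: 7868000 × 0.18 × 0.05 × 0.09 × 0.2 = 1274.616 kcal/m²
Total at Pine marten: 94.80016 + 1274.616 = 1369.41616 kcal/m²

1369.4 kcal/m²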